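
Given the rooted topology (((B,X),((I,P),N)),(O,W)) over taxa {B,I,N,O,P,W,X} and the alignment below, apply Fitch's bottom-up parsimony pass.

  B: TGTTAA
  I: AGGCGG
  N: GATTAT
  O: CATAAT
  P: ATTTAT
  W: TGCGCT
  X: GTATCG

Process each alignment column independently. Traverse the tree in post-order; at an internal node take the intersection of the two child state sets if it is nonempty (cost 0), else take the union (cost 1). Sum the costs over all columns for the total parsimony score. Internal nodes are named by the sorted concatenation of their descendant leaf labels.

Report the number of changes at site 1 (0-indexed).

4

[col 0] BX: children B:{T}, X:{G} ∪→ {G,T}; cost 1
[col 0] IP: children I:{A}, P:{A} ∩→ {A}; cost 0
[col 0] INP: children IP:{A}, N:{G} ∪→ {A,G}; cost 1
[col 0] BINPX: children BX:{G,T}, INP:{A,G} ∩→ {G}; cost 0
[col 0] OW: children O:{C}, W:{T} ∪→ {C,T}; cost 1
[col 0] BINOPWX: children BINPX:{G}, OW:{C,T} ∪→ {C,G,T}; cost 1
[col 1] BX: children B:{G}, X:{T} ∪→ {G,T}; cost 1
[col 1] IP: children I:{G}, P:{T} ∪→ {G,T}; cost 1
[col 1] INP: children IP:{G,T}, N:{A} ∪→ {A,G,T}; cost 1
[col 1] BINPX: children BX:{G,T}, INP:{A,G,T} ∩→ {G,T}; cost 0
[col 1] OW: children O:{A}, W:{G} ∪→ {A,G}; cost 1
[col 1] BINOPWX: children BINPX:{G,T}, OW:{A,G} ∩→ {G}; cost 0
[col 2] BX: children B:{T}, X:{A} ∪→ {A,T}; cost 1
[col 2] IP: children I:{G}, P:{T} ∪→ {G,T}; cost 1
[col 2] INP: children IP:{G,T}, N:{T} ∩→ {T}; cost 0
[col 2] BINPX: children BX:{A,T}, INP:{T} ∩→ {T}; cost 0
[col 2] OW: children O:{T}, W:{C} ∪→ {C,T}; cost 1
[col 2] BINOPWX: children BINPX:{T}, OW:{C,T} ∩→ {T}; cost 0
[col 3] BX: children B:{T}, X:{T} ∩→ {T}; cost 0
[col 3] IP: children I:{C}, P:{T} ∪→ {C,T}; cost 1
[col 3] INP: children IP:{C,T}, N:{T} ∩→ {T}; cost 0
[col 3] BINPX: children BX:{T}, INP:{T} ∩→ {T}; cost 0
[col 3] OW: children O:{A}, W:{G} ∪→ {A,G}; cost 1
[col 3] BINOPWX: children BINPX:{T}, OW:{A,G} ∪→ {A,G,T}; cost 1
[col 4] BX: children B:{A}, X:{C} ∪→ {A,C}; cost 1
[col 4] IP: children I:{G}, P:{A} ∪→ {A,G}; cost 1
[col 4] INP: children IP:{A,G}, N:{A} ∩→ {A}; cost 0
[col 4] BINPX: children BX:{A,C}, INP:{A} ∩→ {A}; cost 0
[col 4] OW: children O:{A}, W:{C} ∪→ {A,C}; cost 1
[col 4] BINOPWX: children BINPX:{A}, OW:{A,C} ∩→ {A}; cost 0
[col 5] BX: children B:{A}, X:{G} ∪→ {A,G}; cost 1
[col 5] IP: children I:{G}, P:{T} ∪→ {G,T}; cost 1
[col 5] INP: children IP:{G,T}, N:{T} ∩→ {T}; cost 0
[col 5] BINPX: children BX:{A,G}, INP:{T} ∪→ {A,G,T}; cost 1
[col 5] OW: children O:{T}, W:{T} ∩→ {T}; cost 0
[col 5] BINOPWX: children BINPX:{A,G,T}, OW:{T} ∩→ {T}; cost 0
per-site changes: [4, 4, 3, 3, 3, 3]; total = 20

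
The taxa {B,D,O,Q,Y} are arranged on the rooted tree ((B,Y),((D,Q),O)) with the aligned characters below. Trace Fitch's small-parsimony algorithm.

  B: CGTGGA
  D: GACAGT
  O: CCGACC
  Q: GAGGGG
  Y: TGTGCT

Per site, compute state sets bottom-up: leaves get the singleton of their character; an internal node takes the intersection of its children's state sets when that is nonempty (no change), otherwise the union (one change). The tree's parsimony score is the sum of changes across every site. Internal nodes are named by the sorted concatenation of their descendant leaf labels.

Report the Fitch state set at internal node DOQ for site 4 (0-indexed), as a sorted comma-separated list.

C,G

site 0, node BY: B={C} ∪ Y={T} → {C,T} (+1)
site 0, node DQ: D={G} ∩ Q={G} → {G} (+0)
site 0, node DOQ: DQ={G} ∪ O={C} → {C,G} (+1)
site 0, node BDOQY: BY={C,T} ∩ DOQ={C,G} → {C} (+0)
site 1, node BY: B={G} ∩ Y={G} → {G} (+0)
site 1, node DQ: D={A} ∩ Q={A} → {A} (+0)
site 1, node DOQ: DQ={A} ∪ O={C} → {A,C} (+1)
site 1, node BDOQY: BY={G} ∪ DOQ={A,C} → {A,C,G} (+1)
site 2, node BY: B={T} ∩ Y={T} → {T} (+0)
site 2, node DQ: D={C} ∪ Q={G} → {C,G} (+1)
site 2, node DOQ: DQ={C,G} ∩ O={G} → {G} (+0)
site 2, node BDOQY: BY={T} ∪ DOQ={G} → {G,T} (+1)
site 3, node BY: B={G} ∩ Y={G} → {G} (+0)
site 3, node DQ: D={A} ∪ Q={G} → {A,G} (+1)
site 3, node DOQ: DQ={A,G} ∩ O={A} → {A} (+0)
site 3, node BDOQY: BY={G} ∪ DOQ={A} → {A,G} (+1)
site 4, node BY: B={G} ∪ Y={C} → {C,G} (+1)
site 4, node DQ: D={G} ∩ Q={G} → {G} (+0)
site 4, node DOQ: DQ={G} ∪ O={C} → {C,G} (+1)
site 4, node BDOQY: BY={C,G} ∩ DOQ={C,G} → {C,G} (+0)
site 5, node BY: B={A} ∪ Y={T} → {A,T} (+1)
site 5, node DQ: D={T} ∪ Q={G} → {G,T} (+1)
site 5, node DOQ: DQ={G,T} ∪ O={C} → {C,G,T} (+1)
site 5, node BDOQY: BY={A,T} ∩ DOQ={C,G,T} → {T} (+0)
per-site changes: [2, 2, 2, 2, 2, 3]; total = 13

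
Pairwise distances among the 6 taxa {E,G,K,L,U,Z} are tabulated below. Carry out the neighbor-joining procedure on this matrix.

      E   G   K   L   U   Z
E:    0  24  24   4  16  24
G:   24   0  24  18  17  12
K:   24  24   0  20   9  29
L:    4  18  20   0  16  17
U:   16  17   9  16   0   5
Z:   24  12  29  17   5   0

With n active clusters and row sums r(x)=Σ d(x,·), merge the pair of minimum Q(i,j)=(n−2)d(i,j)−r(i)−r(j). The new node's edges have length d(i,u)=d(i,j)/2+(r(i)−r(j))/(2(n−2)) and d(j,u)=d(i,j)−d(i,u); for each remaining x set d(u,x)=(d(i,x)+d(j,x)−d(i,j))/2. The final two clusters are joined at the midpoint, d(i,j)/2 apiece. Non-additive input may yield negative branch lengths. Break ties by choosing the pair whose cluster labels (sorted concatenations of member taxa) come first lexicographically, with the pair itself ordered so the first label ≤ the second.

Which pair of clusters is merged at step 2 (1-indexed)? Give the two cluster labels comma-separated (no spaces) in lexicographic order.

iteration 1: select E,L (d=4, Q=-151); attach at lengths (33/8, -1/8); label the merged cluster EL
  updated: d(EL,G)=19, d(EL,K)=20, d(EL,U)=14, d(EL,Z)=37/2
iteration 2: select G,Z (d=12, Q=-201/2); attach at lengths (29/4, 19/4); label the merged cluster GZ
  updated: d(EL,GZ)=51/4, d(GZ,K)=41/2, d(GZ,U)=5
iteration 3: select EL,GZ (d=51/4, Q=-119/2); attach at lengths (17/2, 17/4); label the merged cluster EGLZ
  updated: d(EGLZ,K)=111/8, d(EGLZ,U)=25/8
iteration 4: select EGLZ,K (d=111/8, Q=-26); attach at lengths (4, 79/8); label the merged cluster EGKLZ
  updated: d(EGKLZ,U)=-7/8
iteration 5: select EGKLZ,U (d=-7/8); attach at lengths (-7/16, -7/16); label the merged cluster EGKLUZ
final tree: ((((E:33/8,L:-1/8):17/2,(G:29/4,Z:19/4):17/4):4,K:79/8):-7/16,U:-7/16)
total length: 167/4

G,Z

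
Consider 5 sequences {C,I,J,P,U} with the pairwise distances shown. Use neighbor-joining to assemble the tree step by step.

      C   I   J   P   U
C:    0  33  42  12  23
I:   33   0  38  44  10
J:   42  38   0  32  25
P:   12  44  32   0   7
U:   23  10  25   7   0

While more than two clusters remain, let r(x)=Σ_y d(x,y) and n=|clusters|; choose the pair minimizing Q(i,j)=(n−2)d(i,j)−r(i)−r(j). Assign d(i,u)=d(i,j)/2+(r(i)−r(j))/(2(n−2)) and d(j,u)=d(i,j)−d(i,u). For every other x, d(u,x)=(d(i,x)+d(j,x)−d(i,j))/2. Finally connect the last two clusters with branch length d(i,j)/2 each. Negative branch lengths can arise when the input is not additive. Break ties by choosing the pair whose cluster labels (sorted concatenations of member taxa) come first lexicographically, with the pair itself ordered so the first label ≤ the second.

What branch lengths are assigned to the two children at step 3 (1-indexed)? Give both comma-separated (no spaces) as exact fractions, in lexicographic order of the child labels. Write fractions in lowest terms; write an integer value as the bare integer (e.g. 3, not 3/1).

iteration 1: select C,P (d=12, Q=-169); attach at lengths (17/2, 7/2); label the merged cluster CP
  updated: d(CP,I)=65/2, d(CP,J)=31, d(CP,U)=9
iteration 2: select CP,J (d=31, Q=-209/2); attach at lengths (81/8, 167/8); label the merged cluster CJP
  updated: d(CJP,I)=79/4, d(CJP,U)=3/2
iteration 3: select CJP,I (d=79/4, Q=-125/4); attach at lengths (45/8, 113/8); label the merged cluster CIJP
  updated: d(CIJP,U)=-33/8
iteration 4: select CIJP,U (d=-33/8); attach at lengths (-33/16, -33/16); label the merged cluster CIJPU
final tree: ((((C:17/2,P:7/2):81/8,J:167/8):45/8,I:113/8):-33/16,U:-33/16)
total length: 469/8

45/8,113/8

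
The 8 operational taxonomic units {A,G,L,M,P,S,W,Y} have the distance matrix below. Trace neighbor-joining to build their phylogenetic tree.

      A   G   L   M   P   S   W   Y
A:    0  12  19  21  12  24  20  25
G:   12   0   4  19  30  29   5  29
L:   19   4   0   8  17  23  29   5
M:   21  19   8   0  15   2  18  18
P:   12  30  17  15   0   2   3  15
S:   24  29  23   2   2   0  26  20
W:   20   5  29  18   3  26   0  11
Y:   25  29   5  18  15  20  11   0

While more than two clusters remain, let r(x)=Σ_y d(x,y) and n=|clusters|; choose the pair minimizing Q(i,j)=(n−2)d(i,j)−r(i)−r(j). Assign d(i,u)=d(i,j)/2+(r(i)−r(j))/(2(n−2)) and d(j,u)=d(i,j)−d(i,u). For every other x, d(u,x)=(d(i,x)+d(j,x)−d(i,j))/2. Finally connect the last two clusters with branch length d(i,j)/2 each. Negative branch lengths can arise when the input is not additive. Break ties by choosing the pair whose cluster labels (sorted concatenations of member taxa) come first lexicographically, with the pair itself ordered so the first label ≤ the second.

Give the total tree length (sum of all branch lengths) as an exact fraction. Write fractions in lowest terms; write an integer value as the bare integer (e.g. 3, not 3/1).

1525/32

1. join M+S (d=2, Q=-215) ⇒ MS; edges |M|=-13/12, |S|=37/12
  updated: d(A,MS)=43/2, d(G,MS)=23, d(L,MS)=29/2, d(MS,P)=15/2, d(MS,W)=21, d(MS,Y)=18
2. join G+L (d=4, Q=-343/2) ⇒ GL; edges |G|=69/20, |L|=11/20
  updated: d(A,GL)=27/2, d(GL,MS)=67/4, d(GL,P)=43/2, d(GL,W)=15, d(GL,Y)=15
3. join A+GL (d=27/2, Q=-479/4) ⇒ AGL; edges |A|=257/32, |GL|=175/32
  updated: d(AGL,MS)=99/8, d(AGL,P)=10, d(AGL,W)=43/4, d(AGL,Y)=53/4
4. join P+W (d=3, Q=-289/4) ⇒ PW; edges |P|=-5/24, |W|=77/24
  updated: d(AGL,PW)=71/8, d(MS,PW)=51/4, d(PW,Y)=23/2
5. join AGL+MS (d=99/8, Q=-423/8) ⇒ AGLMS; edges |AGL|=129/32, |MS|=267/32
  updated: d(AGLMS,PW)=37/8, d(AGLMS,Y)=151/16
6. join AGLMS+PW (d=37/8, Q=-409/16) ⇒ AGLMPSW; edges |AGLMS|=41/32, |PW|=107/32
  updated: d(AGLMPSW,Y)=261/32
7. join AGLMPSW+Y (d=261/32) ⇒ AGLMPSWY; edges |AGLMPSW|=261/64, |Y|=261/64
final tree: ((((A:257/32,(G:69/20,L:11/20):175/32):129/32,(M:-13/12,S:37/12):267/32):41/32,(P:-5/24,W:77/24):107/32):261/64,Y:261/64)
total length: 1525/32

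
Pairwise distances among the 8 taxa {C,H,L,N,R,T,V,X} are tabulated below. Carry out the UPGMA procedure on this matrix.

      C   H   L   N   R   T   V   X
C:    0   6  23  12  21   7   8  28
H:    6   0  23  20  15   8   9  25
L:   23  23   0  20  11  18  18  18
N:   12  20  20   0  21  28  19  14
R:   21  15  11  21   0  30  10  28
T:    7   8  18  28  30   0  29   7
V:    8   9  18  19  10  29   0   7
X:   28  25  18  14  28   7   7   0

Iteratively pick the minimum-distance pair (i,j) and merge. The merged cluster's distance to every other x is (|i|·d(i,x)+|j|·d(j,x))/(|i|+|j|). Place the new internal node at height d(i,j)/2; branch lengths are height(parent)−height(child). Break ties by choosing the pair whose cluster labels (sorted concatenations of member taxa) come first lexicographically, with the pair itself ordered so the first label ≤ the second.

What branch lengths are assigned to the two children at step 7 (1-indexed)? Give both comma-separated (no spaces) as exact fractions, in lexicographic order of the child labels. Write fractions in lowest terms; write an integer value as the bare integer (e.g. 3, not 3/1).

iteration 1: select C,H (d=6); attach at lengths (3, 3); label the merged cluster CH
  updated: d(CH,L)=23, d(CH,N)=16, d(CH,R)=18, d(CH,T)=15/2, d(CH,V)=17/2, d(CH,X)=53/2
iteration 2: select T,X (d=7); attach at lengths (7/2, 7/2); label the merged cluster TX
  updated: d(CH,TX)=17, d(L,TX)=18, d(N,TX)=21, d(R,TX)=29, d(TX,V)=18
iteration 3: select CH,V (d=17/2); attach at lengths (5/4, 17/4); label the merged cluster CHV
  updated: d(CHV,L)=64/3, d(CHV,N)=17, d(CHV,R)=46/3, d(CHV,TX)=52/3
iteration 4: select L,R (d=11); attach at lengths (11/2, 11/2); label the merged cluster LR
  updated: d(CHV,LR)=55/3, d(LR,N)=41/2, d(LR,TX)=47/2
iteration 5: select CHV,N (d=17); attach at lengths (17/4, 17/2); label the merged cluster CHNV
  updated: d(CHNV,LR)=151/8, d(CHNV,TX)=73/4
iteration 6: select CHNV,TX (d=73/4); attach at lengths (5/8, 45/8); label the merged cluster CHNTVX
  updated: d(CHNTVX,LR)=245/12
iteration 7: select CHNTVX,LR (d=245/12); attach at lengths (13/12, 113/24); label the merged cluster CHLNRTVX
final tree: (((((C:3,H:3):5/4,V:17/4):17/4,N:17/2):5/8,(T:7/2,X:7/2):45/8):13/12,(L:11/2,R:11/2):113/24)
total length: 1303/24

13/12,113/24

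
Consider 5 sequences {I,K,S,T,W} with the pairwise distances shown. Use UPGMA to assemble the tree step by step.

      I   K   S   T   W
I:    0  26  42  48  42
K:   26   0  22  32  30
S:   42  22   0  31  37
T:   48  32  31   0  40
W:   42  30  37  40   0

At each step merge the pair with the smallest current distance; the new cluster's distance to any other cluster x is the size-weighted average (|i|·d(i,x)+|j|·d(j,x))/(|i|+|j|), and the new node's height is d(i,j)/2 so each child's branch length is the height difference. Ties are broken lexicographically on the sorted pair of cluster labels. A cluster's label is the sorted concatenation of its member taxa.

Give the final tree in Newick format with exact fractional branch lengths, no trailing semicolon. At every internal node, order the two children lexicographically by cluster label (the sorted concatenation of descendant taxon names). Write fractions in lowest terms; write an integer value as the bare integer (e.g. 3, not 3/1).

(I:79/4,(((K:11,S:11):19/4,T:63/4):25/12,W:107/6):23/12)

1. join K+S (d=22) ⇒ KS; edges |K|=11, |S|=11
  updated: d(I,KS)=34, d(KS,T)=63/2, d(KS,W)=67/2
2. join KS+T (d=63/2) ⇒ KST; edges |KS|=19/4, |T|=63/4
  updated: d(I,KST)=116/3, d(KST,W)=107/3
3. join KST+W (d=107/3) ⇒ KSTW; edges |KST|=25/12, |W|=107/6
  updated: d(I,KSTW)=79/2
4. join I+KSTW (d=79/2) ⇒ IKSTW; edges |I|=79/4, |KSTW|=23/12
final tree: (I:79/4,(((K:11,S:11):19/4,T:63/4):25/12,W:107/6):23/12)
total length: 1009/12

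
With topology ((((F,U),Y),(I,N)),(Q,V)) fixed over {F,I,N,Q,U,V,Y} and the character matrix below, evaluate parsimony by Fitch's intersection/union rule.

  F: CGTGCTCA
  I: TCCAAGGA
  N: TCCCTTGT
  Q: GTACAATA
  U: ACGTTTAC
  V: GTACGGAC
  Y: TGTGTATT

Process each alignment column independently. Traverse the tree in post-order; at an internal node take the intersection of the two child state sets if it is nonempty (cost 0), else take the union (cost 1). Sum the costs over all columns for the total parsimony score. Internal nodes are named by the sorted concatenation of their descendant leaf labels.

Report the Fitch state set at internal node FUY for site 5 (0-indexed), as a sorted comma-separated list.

[col 0] FU: children F:{C}, U:{A} ∪→ {A,C}; cost 1
[col 0] FUY: children FU:{A,C}, Y:{T} ∪→ {A,C,T}; cost 1
[col 0] IN: children I:{T}, N:{T} ∩→ {T}; cost 0
[col 0] FINUY: children FUY:{A,C,T}, IN:{T} ∩→ {T}; cost 0
[col 0] QV: children Q:{G}, V:{G} ∩→ {G}; cost 0
[col 0] FINQUVY: children FINUY:{T}, QV:{G} ∪→ {G,T}; cost 1
[col 1] FU: children F:{G}, U:{C} ∪→ {C,G}; cost 1
[col 1] FUY: children FU:{C,G}, Y:{G} ∩→ {G}; cost 0
[col 1] IN: children I:{C}, N:{C} ∩→ {C}; cost 0
[col 1] FINUY: children FUY:{G}, IN:{C} ∪→ {C,G}; cost 1
[col 1] QV: children Q:{T}, V:{T} ∩→ {T}; cost 0
[col 1] FINQUVY: children FINUY:{C,G}, QV:{T} ∪→ {C,G,T}; cost 1
[col 2] FU: children F:{T}, U:{G} ∪→ {G,T}; cost 1
[col 2] FUY: children FU:{G,T}, Y:{T} ∩→ {T}; cost 0
[col 2] IN: children I:{C}, N:{C} ∩→ {C}; cost 0
[col 2] FINUY: children FUY:{T}, IN:{C} ∪→ {C,T}; cost 1
[col 2] QV: children Q:{A}, V:{A} ∩→ {A}; cost 0
[col 2] FINQUVY: children FINUY:{C,T}, QV:{A} ∪→ {A,C,T}; cost 1
[col 3] FU: children F:{G}, U:{T} ∪→ {G,T}; cost 1
[col 3] FUY: children FU:{G,T}, Y:{G} ∩→ {G}; cost 0
[col 3] IN: children I:{A}, N:{C} ∪→ {A,C}; cost 1
[col 3] FINUY: children FUY:{G}, IN:{A,C} ∪→ {A,C,G}; cost 1
[col 3] QV: children Q:{C}, V:{C} ∩→ {C}; cost 0
[col 3] FINQUVY: children FINUY:{A,C,G}, QV:{C} ∩→ {C}; cost 0
[col 4] FU: children F:{C}, U:{T} ∪→ {C,T}; cost 1
[col 4] FUY: children FU:{C,T}, Y:{T} ∩→ {T}; cost 0
[col 4] IN: children I:{A}, N:{T} ∪→ {A,T}; cost 1
[col 4] FINUY: children FUY:{T}, IN:{A,T} ∩→ {T}; cost 0
[col 4] QV: children Q:{A}, V:{G} ∪→ {A,G}; cost 1
[col 4] FINQUVY: children FINUY:{T}, QV:{A,G} ∪→ {A,G,T}; cost 1
[col 5] FU: children F:{T}, U:{T} ∩→ {T}; cost 0
[col 5] FUY: children FU:{T}, Y:{A} ∪→ {A,T}; cost 1
[col 5] IN: children I:{G}, N:{T} ∪→ {G,T}; cost 1
[col 5] FINUY: children FUY:{A,T}, IN:{G,T} ∩→ {T}; cost 0
[col 5] QV: children Q:{A}, V:{G} ∪→ {A,G}; cost 1
[col 5] FINQUVY: children FINUY:{T}, QV:{A,G} ∪→ {A,G,T}; cost 1
[col 6] FU: children F:{C}, U:{A} ∪→ {A,C}; cost 1
[col 6] FUY: children FU:{A,C}, Y:{T} ∪→ {A,C,T}; cost 1
[col 6] IN: children I:{G}, N:{G} ∩→ {G}; cost 0
[col 6] FINUY: children FUY:{A,C,T}, IN:{G} ∪→ {A,C,G,T}; cost 1
[col 6] QV: children Q:{T}, V:{A} ∪→ {A,T}; cost 1
[col 6] FINQUVY: children FINUY:{A,C,G,T}, QV:{A,T} ∩→ {A,T}; cost 0
[col 7] FU: children F:{A}, U:{C} ∪→ {A,C}; cost 1
[col 7] FUY: children FU:{A,C}, Y:{T} ∪→ {A,C,T}; cost 1
[col 7] IN: children I:{A}, N:{T} ∪→ {A,T}; cost 1
[col 7] FINUY: children FUY:{A,C,T}, IN:{A,T} ∩→ {A,T}; cost 0
[col 7] QV: children Q:{A}, V:{C} ∪→ {A,C}; cost 1
[col 7] FINQUVY: children FINUY:{A,T}, QV:{A,C} ∩→ {A}; cost 0
per-site changes: [3, 3, 3, 3, 4, 4, 4, 4]; total = 28

A,T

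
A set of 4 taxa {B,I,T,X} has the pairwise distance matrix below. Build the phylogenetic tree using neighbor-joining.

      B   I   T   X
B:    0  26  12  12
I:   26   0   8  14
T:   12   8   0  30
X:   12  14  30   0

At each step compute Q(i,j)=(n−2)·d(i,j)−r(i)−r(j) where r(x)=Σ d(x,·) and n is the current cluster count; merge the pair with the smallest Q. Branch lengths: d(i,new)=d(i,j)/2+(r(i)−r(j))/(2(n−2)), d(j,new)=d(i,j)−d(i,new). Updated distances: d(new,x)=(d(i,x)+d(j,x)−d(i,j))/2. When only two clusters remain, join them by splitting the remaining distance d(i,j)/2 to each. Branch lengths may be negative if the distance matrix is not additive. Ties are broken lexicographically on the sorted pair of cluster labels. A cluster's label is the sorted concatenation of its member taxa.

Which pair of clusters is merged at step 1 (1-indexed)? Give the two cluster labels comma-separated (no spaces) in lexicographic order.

1. join B+X (d=12, Q=-82) ⇒ BX; edges |B|=9/2, |X|=15/2
  updated: d(BX,I)=14, d(BX,T)=15
2. join BX+I (d=14, Q=-37) ⇒ BIX; edges |BX|=21/2, |I|=7/2
  updated: d(BIX,T)=9/2
3. join BIX+T (d=9/2) ⇒ BITX; edges |BIX|=9/4, |T|=9/4
final tree: (((B:9/2,X:15/2):21/2,I:7/2):9/4,T:9/4)
total length: 61/2

B,X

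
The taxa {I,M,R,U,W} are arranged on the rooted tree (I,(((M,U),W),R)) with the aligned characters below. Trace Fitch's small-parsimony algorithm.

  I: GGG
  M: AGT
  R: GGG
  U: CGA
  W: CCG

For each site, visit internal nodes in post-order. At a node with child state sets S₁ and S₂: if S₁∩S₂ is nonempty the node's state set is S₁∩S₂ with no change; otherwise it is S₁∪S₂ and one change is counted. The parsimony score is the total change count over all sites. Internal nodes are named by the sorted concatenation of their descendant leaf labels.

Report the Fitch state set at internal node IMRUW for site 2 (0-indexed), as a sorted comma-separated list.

site 0, node MU: M={A} ∪ U={C} → {A,C} (+1)
site 0, node MUW: MU={A,C} ∩ W={C} → {C} (+0)
site 0, node MRUW: MUW={C} ∪ R={G} → {C,G} (+1)
site 0, node IMRUW: I={G} ∩ MRUW={C,G} → {G} (+0)
site 1, node MU: M={G} ∩ U={G} → {G} (+0)
site 1, node MUW: MU={G} ∪ W={C} → {C,G} (+1)
site 1, node MRUW: MUW={C,G} ∩ R={G} → {G} (+0)
site 1, node IMRUW: I={G} ∩ MRUW={G} → {G} (+0)
site 2, node MU: M={T} ∪ U={A} → {A,T} (+1)
site 2, node MUW: MU={A,T} ∪ W={G} → {A,G,T} (+1)
site 2, node MRUW: MUW={A,G,T} ∩ R={G} → {G} (+0)
site 2, node IMRUW: I={G} ∩ MRUW={G} → {G} (+0)
per-site changes: [2, 1, 2]; total = 5

G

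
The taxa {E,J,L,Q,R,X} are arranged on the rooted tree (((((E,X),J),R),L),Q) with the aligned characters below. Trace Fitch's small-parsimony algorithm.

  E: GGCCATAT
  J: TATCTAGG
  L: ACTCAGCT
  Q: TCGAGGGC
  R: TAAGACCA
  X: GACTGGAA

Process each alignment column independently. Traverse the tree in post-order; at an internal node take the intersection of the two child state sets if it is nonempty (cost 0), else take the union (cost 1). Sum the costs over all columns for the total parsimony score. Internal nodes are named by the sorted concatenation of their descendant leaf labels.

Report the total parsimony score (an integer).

site 0, node EX: E={G} ∩ X={G} → {G} (+0)
site 0, node EJX: EX={G} ∪ J={T} → {G,T} (+1)
site 0, node EJRX: EJX={G,T} ∩ R={T} → {T} (+0)
site 0, node EJLRX: EJRX={T} ∪ L={A} → {A,T} (+1)
site 0, node EJLQRX: EJLRX={A,T} ∩ Q={T} → {T} (+0)
site 1, node EX: E={G} ∪ X={A} → {A,G} (+1)
site 1, node EJX: EX={A,G} ∩ J={A} → {A} (+0)
site 1, node EJRX: EJX={A} ∩ R={A} → {A} (+0)
site 1, node EJLRX: EJRX={A} ∪ L={C} → {A,C} (+1)
site 1, node EJLQRX: EJLRX={A,C} ∩ Q={C} → {C} (+0)
site 2, node EX: E={C} ∩ X={C} → {C} (+0)
site 2, node EJX: EX={C} ∪ J={T} → {C,T} (+1)
site 2, node EJRX: EJX={C,T} ∪ R={A} → {A,C,T} (+1)
site 2, node EJLRX: EJRX={A,C,T} ∩ L={T} → {T} (+0)
site 2, node EJLQRX: EJLRX={T} ∪ Q={G} → {G,T} (+1)
site 3, node EX: E={C} ∪ X={T} → {C,T} (+1)
site 3, node EJX: EX={C,T} ∩ J={C} → {C} (+0)
site 3, node EJRX: EJX={C} ∪ R={G} → {C,G} (+1)
site 3, node EJLRX: EJRX={C,G} ∩ L={C} → {C} (+0)
site 3, node EJLQRX: EJLRX={C} ∪ Q={A} → {A,C} (+1)
site 4, node EX: E={A} ∪ X={G} → {A,G} (+1)
site 4, node EJX: EX={A,G} ∪ J={T} → {A,G,T} (+1)
site 4, node EJRX: EJX={A,G,T} ∩ R={A} → {A} (+0)
site 4, node EJLRX: EJRX={A} ∩ L={A} → {A} (+0)
site 4, node EJLQRX: EJLRX={A} ∪ Q={G} → {A,G} (+1)
site 5, node EX: E={T} ∪ X={G} → {G,T} (+1)
site 5, node EJX: EX={G,T} ∪ J={A} → {A,G,T} (+1)
site 5, node EJRX: EJX={A,G,T} ∪ R={C} → {A,C,G,T} (+1)
site 5, node EJLRX: EJRX={A,C,G,T} ∩ L={G} → {G} (+0)
site 5, node EJLQRX: EJLRX={G} ∩ Q={G} → {G} (+0)
site 6, node EX: E={A} ∩ X={A} → {A} (+0)
site 6, node EJX: EX={A} ∪ J={G} → {A,G} (+1)
site 6, node EJRX: EJX={A,G} ∪ R={C} → {A,C,G} (+1)
site 6, node EJLRX: EJRX={A,C,G} ∩ L={C} → {C} (+0)
site 6, node EJLQRX: EJLRX={C} ∪ Q={G} → {C,G} (+1)
site 7, node EX: E={T} ∪ X={A} → {A,T} (+1)
site 7, node EJX: EX={A,T} ∪ J={G} → {A,G,T} (+1)
site 7, node EJRX: EJX={A,G,T} ∩ R={A} → {A} (+0)
site 7, node EJLRX: EJRX={A} ∪ L={T} → {A,T} (+1)
site 7, node EJLQRX: EJLRX={A,T} ∪ Q={C} → {A,C,T} (+1)
per-site changes: [2, 2, 3, 3, 3, 3, 3, 4]; total = 23

23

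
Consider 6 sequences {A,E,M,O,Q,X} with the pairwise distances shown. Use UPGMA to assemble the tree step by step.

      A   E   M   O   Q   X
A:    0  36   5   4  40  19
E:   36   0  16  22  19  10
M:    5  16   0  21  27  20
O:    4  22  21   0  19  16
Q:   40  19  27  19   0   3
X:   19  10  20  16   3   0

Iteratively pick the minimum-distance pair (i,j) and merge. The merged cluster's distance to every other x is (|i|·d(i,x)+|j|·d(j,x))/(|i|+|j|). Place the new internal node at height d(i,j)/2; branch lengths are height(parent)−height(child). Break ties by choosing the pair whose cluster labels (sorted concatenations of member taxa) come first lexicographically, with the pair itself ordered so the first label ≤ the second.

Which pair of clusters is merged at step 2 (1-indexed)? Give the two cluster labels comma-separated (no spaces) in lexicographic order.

1. join Q+X (d=3) ⇒ QX; edges |Q|=3/2, |X|=3/2
  updated: d(A,QX)=59/2, d(E,QX)=29/2, d(M,QX)=47/2, d(O,QX)=35/2
2. join A+O (d=4) ⇒ AO; edges |A|=2, |O|=2
  updated: d(AO,E)=29, d(AO,M)=13, d(AO,QX)=47/2
3. join AO+M (d=13) ⇒ AMO; edges |AO|=9/2, |M|=13/2
  updated: d(AMO,E)=74/3, d(AMO,QX)=47/2
4. join E+QX (d=29/2) ⇒ EQX; edges |E|=29/4, |QX|=23/4
  updated: d(AMO,EQX)=215/9
5. join AMO+EQX (d=215/9) ⇒ AEMOQX; edges |AMO|=49/9, |EQX|=169/36
final tree: (((A:2,O:2):9/2,M:13/2):49/9,(E:29/4,(Q:3/2,X:3/2):23/4):169/36)
total length: 1481/36

A,O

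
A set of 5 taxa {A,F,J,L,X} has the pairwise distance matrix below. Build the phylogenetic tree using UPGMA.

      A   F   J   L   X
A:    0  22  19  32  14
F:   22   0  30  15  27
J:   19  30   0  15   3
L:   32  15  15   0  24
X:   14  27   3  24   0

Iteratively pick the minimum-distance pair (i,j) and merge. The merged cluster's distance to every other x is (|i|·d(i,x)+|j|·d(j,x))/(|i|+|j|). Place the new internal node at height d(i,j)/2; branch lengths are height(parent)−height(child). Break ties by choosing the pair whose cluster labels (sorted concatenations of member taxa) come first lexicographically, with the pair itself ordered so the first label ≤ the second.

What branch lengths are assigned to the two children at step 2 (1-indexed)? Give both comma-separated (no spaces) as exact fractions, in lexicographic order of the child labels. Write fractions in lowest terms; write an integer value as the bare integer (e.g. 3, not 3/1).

15/2,15/2

1. join J+X (d=3) ⇒ JX; edges |J|=3/2, |X|=3/2
  updated: d(A,JX)=33/2, d(F,JX)=57/2, d(JX,L)=39/2
2. join F+L (d=15) ⇒ FL; edges |F|=15/2, |L|=15/2
  updated: d(A,FL)=27, d(FL,JX)=24
3. join A+JX (d=33/2) ⇒ AJX; edges |A|=33/4, |JX|=27/4
  updated: d(AJX,FL)=25
4. join AJX+FL (d=25) ⇒ AFJLX; edges |AJX|=17/4, |FL|=5
final tree: ((A:33/4,(J:3/2,X:3/2):27/4):17/4,(F:15/2,L:15/2):5)
total length: 169/4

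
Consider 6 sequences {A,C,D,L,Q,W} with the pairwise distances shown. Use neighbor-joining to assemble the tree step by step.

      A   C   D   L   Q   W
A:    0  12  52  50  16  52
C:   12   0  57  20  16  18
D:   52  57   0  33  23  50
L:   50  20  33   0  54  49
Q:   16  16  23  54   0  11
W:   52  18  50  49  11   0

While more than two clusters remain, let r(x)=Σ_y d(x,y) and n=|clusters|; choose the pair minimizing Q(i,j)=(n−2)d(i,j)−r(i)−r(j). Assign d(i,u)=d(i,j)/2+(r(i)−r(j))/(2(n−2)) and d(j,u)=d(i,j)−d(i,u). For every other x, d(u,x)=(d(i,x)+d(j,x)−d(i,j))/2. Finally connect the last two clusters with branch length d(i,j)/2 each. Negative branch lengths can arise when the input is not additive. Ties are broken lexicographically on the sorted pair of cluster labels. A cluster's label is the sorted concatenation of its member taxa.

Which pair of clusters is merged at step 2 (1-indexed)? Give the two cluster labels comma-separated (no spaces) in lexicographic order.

1. join D+L (d=33, Q=-289) ⇒ DL; edges |D|=141/8, |L|=123/8
  updated: d(A,DL)=69/2, d(C,DL)=22, d(DL,Q)=22, d(DL,W)=33
2. join A+C (d=12, Q=-293/2) ⇒ AC; edges |A|=55/4, |C|=-7/4
  updated: d(AC,DL)=89/4, d(AC,Q)=10, d(AC,W)=29
3. join AC+DL (d=89/4, Q=-94) ⇒ ACDL; edges |AC|=57/8, |DL|=121/8
  updated: d(ACDL,Q)=39/8, d(ACDL,W)=159/8
4. join ACDL+Q (d=39/8, Q=-143/4) ⇒ ACDLQ; edges |ACDL|=55/8, |Q|=-2
  updated: d(ACDLQ,W)=13
5. join ACDLQ+W (d=13) ⇒ ACDLQW; edges |ACDLQ|=13/2, |W|=13/2
final tree: ((((A:55/4,C:-7/4):57/8,(D:141/8,L:123/8):121/8):55/8,Q:-2):13/2,W:13/2)
total length: 681/8

A,C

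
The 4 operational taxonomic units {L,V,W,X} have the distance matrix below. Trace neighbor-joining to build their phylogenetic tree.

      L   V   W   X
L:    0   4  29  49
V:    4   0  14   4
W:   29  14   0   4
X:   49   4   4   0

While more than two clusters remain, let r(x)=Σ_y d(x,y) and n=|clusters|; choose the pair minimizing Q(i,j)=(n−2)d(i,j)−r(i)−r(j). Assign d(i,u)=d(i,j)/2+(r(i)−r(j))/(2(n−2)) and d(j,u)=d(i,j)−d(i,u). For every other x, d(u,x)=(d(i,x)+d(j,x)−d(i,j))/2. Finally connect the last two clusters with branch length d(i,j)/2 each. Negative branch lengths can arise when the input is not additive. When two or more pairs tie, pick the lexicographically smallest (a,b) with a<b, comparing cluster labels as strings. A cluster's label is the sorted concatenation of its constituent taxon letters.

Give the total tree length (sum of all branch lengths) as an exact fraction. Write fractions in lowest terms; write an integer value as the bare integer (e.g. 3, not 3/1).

step 1: merge (L,V) at d=4, Q=-96; branch lengths L→17, V→-13; new cluster LV
  updated: d(LV,W)=39/2, d(LV,X)=49/2
step 2: merge (LV,W) at d=39/2, Q=-48; branch lengths LV→20, W→-1/2; new cluster LVW
  updated: d(LVW,X)=9/2
step 3: merge (LVW,X) at d=9/2; branch lengths LVW→9/4, X→9/4; new cluster LVWX
final tree: (((L:17,V:-13):20,W:-1/2):9/4,X:9/4)
total length: 28

28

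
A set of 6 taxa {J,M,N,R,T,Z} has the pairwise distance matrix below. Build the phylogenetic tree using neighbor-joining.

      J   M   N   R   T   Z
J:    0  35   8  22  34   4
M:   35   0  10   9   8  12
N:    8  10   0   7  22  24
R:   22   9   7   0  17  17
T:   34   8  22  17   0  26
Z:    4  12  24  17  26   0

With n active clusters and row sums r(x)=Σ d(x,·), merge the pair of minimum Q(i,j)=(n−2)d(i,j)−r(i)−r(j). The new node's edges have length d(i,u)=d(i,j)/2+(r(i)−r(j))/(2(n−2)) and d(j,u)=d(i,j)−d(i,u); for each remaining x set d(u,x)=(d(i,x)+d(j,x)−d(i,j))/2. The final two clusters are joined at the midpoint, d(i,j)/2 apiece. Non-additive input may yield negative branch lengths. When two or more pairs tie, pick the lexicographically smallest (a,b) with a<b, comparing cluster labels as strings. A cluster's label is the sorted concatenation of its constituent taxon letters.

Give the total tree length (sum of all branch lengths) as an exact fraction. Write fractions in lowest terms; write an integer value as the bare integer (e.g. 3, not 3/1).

605/16

step 1: merge (J,Z) at d=4, Q=-170; branch lengths J→9/2, Z→-1/2; new cluster JZ
  updated: d(JZ,M)=43/2, d(JZ,N)=14, d(JZ,R)=35/2, d(JZ,T)=28
step 2: merge (M,T) at d=8, Q=-199/2; branch lengths M→-5/12, T→101/12; new cluster MT
  updated: d(JZ,MT)=83/4, d(MT,N)=12, d(MT,R)=9
step 3: merge (JZ,N) at d=14, Q=-229/4; branch lengths JZ→189/16, N→35/16; new cluster JNZ
  updated: d(JNZ,MT)=75/8, d(JNZ,R)=21/4
step 4: merge (JNZ,MT) at d=75/8, Q=-189/8; branch lengths JNZ→45/16, MT→105/16; new cluster JMNTZ
  updated: d(JMNTZ,R)=39/16
step 5: merge (JMNTZ,R) at d=39/16; branch lengths JMNTZ→39/32, R→39/32; new cluster JMNRTZ
final tree: ((((J:9/2,Z:-1/2):189/16,N:35/16):45/16,(M:-5/12,T:101/12):105/16):39/32,R:39/32)
total length: 605/16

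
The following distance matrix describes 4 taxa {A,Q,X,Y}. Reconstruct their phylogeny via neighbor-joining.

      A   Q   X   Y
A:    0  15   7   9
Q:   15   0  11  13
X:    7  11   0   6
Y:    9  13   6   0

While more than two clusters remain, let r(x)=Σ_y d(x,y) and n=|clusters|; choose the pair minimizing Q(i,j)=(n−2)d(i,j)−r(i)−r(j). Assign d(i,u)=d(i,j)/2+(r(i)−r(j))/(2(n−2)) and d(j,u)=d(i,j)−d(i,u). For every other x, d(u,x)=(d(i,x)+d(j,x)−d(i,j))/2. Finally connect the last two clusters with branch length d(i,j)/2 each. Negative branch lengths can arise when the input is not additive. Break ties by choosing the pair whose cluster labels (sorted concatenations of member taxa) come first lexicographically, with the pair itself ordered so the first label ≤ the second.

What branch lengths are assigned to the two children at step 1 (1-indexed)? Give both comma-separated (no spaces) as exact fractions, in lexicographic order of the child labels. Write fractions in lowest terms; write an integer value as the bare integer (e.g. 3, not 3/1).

21/4,7/4

iteration 1: select A,X (d=7, Q=-41); attach at lengths (21/4, 7/4); label the merged cluster AX
  updated: d(AX,Q)=19/2, d(AX,Y)=4
iteration 2: select AX,Q (d=19/2, Q=-53/2); attach at lengths (1/4, 37/4); label the merged cluster AQX
  updated: d(AQX,Y)=15/4
iteration 3: select AQX,Y (d=15/4); attach at lengths (15/8, 15/8); label the merged cluster AQXY
final tree: (((A:21/4,X:7/4):1/4,Q:37/4):15/8,Y:15/8)
total length: 81/4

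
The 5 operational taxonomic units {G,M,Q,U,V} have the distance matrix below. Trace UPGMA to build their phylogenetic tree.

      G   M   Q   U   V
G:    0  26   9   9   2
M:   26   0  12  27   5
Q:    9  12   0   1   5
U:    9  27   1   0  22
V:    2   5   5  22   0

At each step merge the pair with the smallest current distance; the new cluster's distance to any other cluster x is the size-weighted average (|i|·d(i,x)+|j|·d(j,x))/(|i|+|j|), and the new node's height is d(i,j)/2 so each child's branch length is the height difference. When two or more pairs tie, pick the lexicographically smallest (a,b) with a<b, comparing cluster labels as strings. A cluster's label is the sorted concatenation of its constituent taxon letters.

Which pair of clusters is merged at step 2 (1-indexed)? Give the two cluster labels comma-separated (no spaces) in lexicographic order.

G,V

1. join Q+U (d=1) ⇒ QU; edges |Q|=1/2, |U|=1/2
  updated: d(G,QU)=9, d(M,QU)=39/2, d(QU,V)=27/2
2. join G+V (d=2) ⇒ GV; edges |G|=1, |V|=1
  updated: d(GV,M)=31/2, d(GV,QU)=45/4
3. join GV+QU (d=45/4) ⇒ GQUV; edges |GV|=37/8, |QU|=41/8
  updated: d(GQUV,M)=35/2
4. join GQUV+M (d=35/2) ⇒ GMQUV; edges |GQUV|=25/8, |M|=35/4
final tree: (((G:1,V:1):37/8,(Q:1/2,U:1/2):41/8):25/8,M:35/4)
total length: 197/8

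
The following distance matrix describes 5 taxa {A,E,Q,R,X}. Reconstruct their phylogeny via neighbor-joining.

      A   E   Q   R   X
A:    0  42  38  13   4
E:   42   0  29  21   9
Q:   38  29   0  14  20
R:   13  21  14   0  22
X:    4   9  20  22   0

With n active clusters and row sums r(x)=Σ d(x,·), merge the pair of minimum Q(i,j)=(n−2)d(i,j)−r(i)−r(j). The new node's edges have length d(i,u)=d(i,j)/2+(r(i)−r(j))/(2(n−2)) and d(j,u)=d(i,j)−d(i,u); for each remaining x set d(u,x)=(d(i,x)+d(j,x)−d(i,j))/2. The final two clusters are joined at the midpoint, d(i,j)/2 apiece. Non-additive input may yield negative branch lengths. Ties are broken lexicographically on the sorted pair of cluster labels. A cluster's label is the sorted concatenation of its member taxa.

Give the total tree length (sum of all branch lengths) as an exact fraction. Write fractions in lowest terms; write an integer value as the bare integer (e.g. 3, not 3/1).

1. join A+X (d=4, Q=-140) ⇒ AX; edges |A|=9, |X|=-5
  updated: d(AX,E)=47/2, d(AX,Q)=27, d(AX,R)=31/2
2. join AX+E (d=47/2, Q=-185/2) ⇒ AEX; edges |AX|=79/8, |E|=109/8
  updated: d(AEX,Q)=65/4, d(AEX,R)=13/2
3. join AEX+Q (d=65/4, Q=-147/4) ⇒ AEQX; edges |AEX|=35/8, |Q|=95/8
  updated: d(AEQX,R)=17/8
4. join AEQX+R (d=17/8) ⇒ AEQRX; edges |AEQX|=17/16, |R|=17/16
final tree: ((((A:9,X:-5):79/8,E:109/8):35/8,Q:95/8):17/16,R:17/16)
total length: 367/8

367/8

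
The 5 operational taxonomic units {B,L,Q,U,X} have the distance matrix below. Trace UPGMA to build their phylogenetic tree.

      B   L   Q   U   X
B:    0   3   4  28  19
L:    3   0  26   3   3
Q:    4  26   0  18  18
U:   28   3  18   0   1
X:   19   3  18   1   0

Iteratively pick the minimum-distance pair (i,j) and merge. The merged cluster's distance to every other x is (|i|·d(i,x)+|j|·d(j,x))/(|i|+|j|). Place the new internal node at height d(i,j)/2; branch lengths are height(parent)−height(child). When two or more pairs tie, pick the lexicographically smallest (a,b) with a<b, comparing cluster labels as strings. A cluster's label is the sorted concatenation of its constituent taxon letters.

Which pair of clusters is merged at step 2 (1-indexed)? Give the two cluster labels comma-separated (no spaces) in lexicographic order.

iteration 1: select U,X (d=1); attach at lengths (1/2, 1/2); label the merged cluster UX
  updated: d(B,UX)=47/2, d(L,UX)=3, d(Q,UX)=18
iteration 2: select B,L (d=3); attach at lengths (3/2, 3/2); label the merged cluster BL
  updated: d(BL,Q)=15, d(BL,UX)=53/4
iteration 3: select BL,UX (d=53/4); attach at lengths (41/8, 49/8); label the merged cluster BLUX
  updated: d(BLUX,Q)=33/2
iteration 4: select BLUX,Q (d=33/2); attach at lengths (13/8, 33/4); label the merged cluster BLQUX
final tree: (((B:3/2,L:3/2):41/8,(U:1/2,X:1/2):49/8):13/8,Q:33/4)
total length: 201/8

B,L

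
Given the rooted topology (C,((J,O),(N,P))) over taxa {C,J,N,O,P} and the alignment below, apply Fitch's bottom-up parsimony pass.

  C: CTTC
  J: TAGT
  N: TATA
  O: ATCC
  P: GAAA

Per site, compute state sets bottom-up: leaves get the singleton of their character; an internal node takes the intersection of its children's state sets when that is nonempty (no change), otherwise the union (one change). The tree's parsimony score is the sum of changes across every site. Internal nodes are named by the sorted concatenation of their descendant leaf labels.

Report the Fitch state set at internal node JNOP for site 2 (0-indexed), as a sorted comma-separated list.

A,C,G,T

site 0, node JO: J={T} ∪ O={A} → {A,T} (+1)
site 0, node NP: N={T} ∪ P={G} → {G,T} (+1)
site 0, node JNOP: JO={A,T} ∩ NP={G,T} → {T} (+0)
site 0, node CJNOP: C={C} ∪ JNOP={T} → {C,T} (+1)
site 1, node JO: J={A} ∪ O={T} → {A,T} (+1)
site 1, node NP: N={A} ∩ P={A} → {A} (+0)
site 1, node JNOP: JO={A,T} ∩ NP={A} → {A} (+0)
site 1, node CJNOP: C={T} ∪ JNOP={A} → {A,T} (+1)
site 2, node JO: J={G} ∪ O={C} → {C,G} (+1)
site 2, node NP: N={T} ∪ P={A} → {A,T} (+1)
site 2, node JNOP: JO={C,G} ∪ NP={A,T} → {A,C,G,T} (+1)
site 2, node CJNOP: C={T} ∩ JNOP={A,C,G,T} → {T} (+0)
site 3, node JO: J={T} ∪ O={C} → {C,T} (+1)
site 3, node NP: N={A} ∩ P={A} → {A} (+0)
site 3, node JNOP: JO={C,T} ∪ NP={A} → {A,C,T} (+1)
site 3, node CJNOP: C={C} ∩ JNOP={A,C,T} → {C} (+0)
per-site changes: [3, 2, 3, 2]; total = 10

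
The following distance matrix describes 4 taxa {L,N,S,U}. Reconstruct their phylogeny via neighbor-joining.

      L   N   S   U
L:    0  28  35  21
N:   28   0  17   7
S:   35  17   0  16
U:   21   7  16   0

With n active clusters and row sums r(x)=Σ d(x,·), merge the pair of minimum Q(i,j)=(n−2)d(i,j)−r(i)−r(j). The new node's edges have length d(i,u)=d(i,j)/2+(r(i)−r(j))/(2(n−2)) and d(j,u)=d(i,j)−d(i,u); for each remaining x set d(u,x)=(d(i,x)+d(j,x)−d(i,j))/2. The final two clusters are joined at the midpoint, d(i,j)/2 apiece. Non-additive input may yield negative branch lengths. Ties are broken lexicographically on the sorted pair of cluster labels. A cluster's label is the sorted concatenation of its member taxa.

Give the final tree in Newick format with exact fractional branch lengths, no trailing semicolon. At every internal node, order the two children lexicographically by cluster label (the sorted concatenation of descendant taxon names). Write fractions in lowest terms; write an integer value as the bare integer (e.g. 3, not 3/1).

(((L:41/2,U:1/2):5/2,N:9/2):25/4,S:25/4)

iteration 1: select L,U (d=21, Q=-86); attach at lengths (41/2, 1/2); label the merged cluster LU
  updated: d(LU,N)=7, d(LU,S)=15
iteration 2: select LU,N (d=7, Q=-39); attach at lengths (5/2, 9/2); label the merged cluster LNU
  updated: d(LNU,S)=25/2
iteration 3: select LNU,S (d=25/2); attach at lengths (25/4, 25/4); label the merged cluster LNSU
final tree: (((L:41/2,U:1/2):5/2,N:9/2):25/4,S:25/4)
total length: 81/2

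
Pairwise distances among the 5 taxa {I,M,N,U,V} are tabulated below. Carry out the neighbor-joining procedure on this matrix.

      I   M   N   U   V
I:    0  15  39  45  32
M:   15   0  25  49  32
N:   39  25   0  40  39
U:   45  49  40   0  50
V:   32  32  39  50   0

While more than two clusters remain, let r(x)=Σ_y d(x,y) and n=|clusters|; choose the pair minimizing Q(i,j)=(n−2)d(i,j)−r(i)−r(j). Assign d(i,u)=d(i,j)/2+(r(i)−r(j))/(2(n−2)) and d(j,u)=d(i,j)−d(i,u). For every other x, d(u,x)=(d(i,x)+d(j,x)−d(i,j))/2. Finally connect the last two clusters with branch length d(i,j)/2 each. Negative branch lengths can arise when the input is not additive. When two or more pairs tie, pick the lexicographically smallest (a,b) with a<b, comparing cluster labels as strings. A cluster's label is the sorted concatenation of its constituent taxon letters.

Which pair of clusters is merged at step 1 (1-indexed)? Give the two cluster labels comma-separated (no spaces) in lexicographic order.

1. join I+M (d=15, Q=-207) ⇒ IM; edges |I|=55/6, |M|=35/6
  updated: d(IM,N)=49/2, d(IM,U)=79/2, d(IM,V)=49/2
2. join IM+V (d=49/2, Q=-153) ⇒ IMV; edges |IM|=6, |V|=37/2
  updated: d(IMV,N)=39/2, d(IMV,U)=65/2
3. join IMV+N (d=39/2, Q=-92) ⇒ IMNV; edges |IMV|=6, |N|=27/2
  updated: d(IMNV,U)=53/2
4. join IMNV+U (d=53/2) ⇒ IMNUV; edges |IMNV|=53/4, |U|=53/4
final tree: ((((I:55/6,M:35/6):6,V:37/2):6,N:27/2):53/4,U:53/4)
total length: 171/2

I,M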